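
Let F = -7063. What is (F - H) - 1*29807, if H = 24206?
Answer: -61076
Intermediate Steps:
(F - H) - 1*29807 = (-7063 - 1*24206) - 1*29807 = (-7063 - 24206) - 29807 = -31269 - 29807 = -61076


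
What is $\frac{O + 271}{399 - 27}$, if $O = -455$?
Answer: $- \frac{46}{93} \approx -0.49462$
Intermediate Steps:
$\frac{O + 271}{399 - 27} = \frac{-455 + 271}{399 - 27} = - \frac{184}{372} = \left(-184\right) \frac{1}{372} = - \frac{46}{93}$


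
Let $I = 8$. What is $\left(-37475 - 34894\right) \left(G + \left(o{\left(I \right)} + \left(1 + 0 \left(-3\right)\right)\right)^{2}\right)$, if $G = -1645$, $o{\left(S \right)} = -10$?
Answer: $113185116$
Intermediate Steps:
$\left(-37475 - 34894\right) \left(G + \left(o{\left(I \right)} + \left(1 + 0 \left(-3\right)\right)\right)^{2}\right) = \left(-37475 - 34894\right) \left(-1645 + \left(-10 + \left(1 + 0 \left(-3\right)\right)\right)^{2}\right) = - 72369 \left(-1645 + \left(-10 + \left(1 + 0\right)\right)^{2}\right) = - 72369 \left(-1645 + \left(-10 + 1\right)^{2}\right) = - 72369 \left(-1645 + \left(-9\right)^{2}\right) = - 72369 \left(-1645 + 81\right) = \left(-72369\right) \left(-1564\right) = 113185116$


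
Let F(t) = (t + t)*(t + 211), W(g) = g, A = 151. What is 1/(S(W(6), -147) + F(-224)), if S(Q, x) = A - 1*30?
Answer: 1/5945 ≈ 0.00016821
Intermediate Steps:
S(Q, x) = 121 (S(Q, x) = 151 - 1*30 = 151 - 30 = 121)
F(t) = 2*t*(211 + t) (F(t) = (2*t)*(211 + t) = 2*t*(211 + t))
1/(S(W(6), -147) + F(-224)) = 1/(121 + 2*(-224)*(211 - 224)) = 1/(121 + 2*(-224)*(-13)) = 1/(121 + 5824) = 1/5945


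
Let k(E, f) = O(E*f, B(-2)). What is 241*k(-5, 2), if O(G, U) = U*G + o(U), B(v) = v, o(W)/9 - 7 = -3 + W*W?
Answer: 22172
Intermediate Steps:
o(W) = 36 + 9*W² (o(W) = 63 + 9*(-3 + W*W) = 63 + 9*(-3 + W²) = 63 + (-27 + 9*W²) = 36 + 9*W²)
O(G, U) = 36 + 9*U² + G*U (O(G, U) = U*G + (36 + 9*U²) = G*U + (36 + 9*U²) = 36 + 9*U² + G*U)
k(E, f) = 72 - 2*E*f (k(E, f) = 36 + 9*(-2)² + (E*f)*(-2) = 36 + 9*4 - 2*E*f = 36 + 36 - 2*E*f = 72 - 2*E*f)
241*k(-5, 2) = 241*(72 - 2*(-5)*2) = 241*(72 + 20) = 241*92 = 22172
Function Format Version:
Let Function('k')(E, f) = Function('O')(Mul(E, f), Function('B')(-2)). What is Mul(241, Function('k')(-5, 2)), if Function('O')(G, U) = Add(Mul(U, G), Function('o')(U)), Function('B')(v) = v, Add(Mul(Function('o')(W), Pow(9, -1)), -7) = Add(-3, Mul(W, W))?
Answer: 22172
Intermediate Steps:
Function('o')(W) = Add(36, Mul(9, Pow(W, 2))) (Function('o')(W) = Add(63, Mul(9, Add(-3, Mul(W, W)))) = Add(63, Mul(9, Add(-3, Pow(W, 2)))) = Add(63, Add(-27, Mul(9, Pow(W, 2)))) = Add(36, Mul(9, Pow(W, 2))))
Function('O')(G, U) = Add(36, Mul(9, Pow(U, 2)), Mul(G, U)) (Function('O')(G, U) = Add(Mul(U, G), Add(36, Mul(9, Pow(U, 2)))) = Add(Mul(G, U), Add(36, Mul(9, Pow(U, 2)))) = Add(36, Mul(9, Pow(U, 2)), Mul(G, U)))
Function('k')(E, f) = Add(72, Mul(-2, E, f)) (Function('k')(E, f) = Add(36, Mul(9, Pow(-2, 2)), Mul(Mul(E, f), -2)) = Add(36, Mul(9, 4), Mul(-2, E, f)) = Add(36, 36, Mul(-2, E, f)) = Add(72, Mul(-2, E, f)))
Mul(241, Function('k')(-5, 2)) = Mul(241, Add(72, Mul(-2, -5, 2))) = Mul(241, Add(72, 20)) = Mul(241, 92) = 22172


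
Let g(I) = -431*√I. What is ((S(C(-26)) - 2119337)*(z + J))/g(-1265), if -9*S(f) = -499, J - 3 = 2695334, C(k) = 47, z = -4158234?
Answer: 27902615667998*I*√1265/4906935 ≈ 2.0225e+8*I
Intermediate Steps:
J = 2695337 (J = 3 + 2695334 = 2695337)
S(f) = 499/9 (S(f) = -⅑*(-499) = 499/9)
((S(C(-26)) - 2119337)*(z + J))/g(-1265) = ((499/9 - 2119337)*(-4158234 + 2695337))/((-431*I*√1265)) = (-19073534/9*(-1462897))/((-431*I*√1265)) = 27902615667998/(9*((-431*I*√1265))) = 27902615667998*(I*√1265/545215)/9 = 27902615667998*I*√1265/4906935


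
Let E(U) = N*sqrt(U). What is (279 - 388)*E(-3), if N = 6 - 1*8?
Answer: 218*I*sqrt(3) ≈ 377.59*I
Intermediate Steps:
N = -2 (N = 6 - 8 = -2)
E(U) = -2*sqrt(U)
(279 - 388)*E(-3) = (279 - 388)*(-2*I*sqrt(3)) = -(-218)*I*sqrt(3) = 218*I*sqrt(3)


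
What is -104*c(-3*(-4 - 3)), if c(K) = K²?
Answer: -45864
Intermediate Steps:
-104*c(-3*(-4 - 3)) = -104*9*(-4 - 3)² = -104*(-3*(-7))² = -104*21² = -104*441 = -45864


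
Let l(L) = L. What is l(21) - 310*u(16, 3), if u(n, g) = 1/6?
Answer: -92/3 ≈ -30.667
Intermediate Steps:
u(n, g) = 1/6
l(21) - 310*u(16, 3) = 21 - 310*1/6 = 21 - 155/3 = -92/3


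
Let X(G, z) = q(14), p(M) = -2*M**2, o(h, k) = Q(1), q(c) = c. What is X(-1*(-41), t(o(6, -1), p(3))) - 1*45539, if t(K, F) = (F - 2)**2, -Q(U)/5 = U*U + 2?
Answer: -45525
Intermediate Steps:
Q(U) = -10 - 5*U**2 (Q(U) = -5*(U*U + 2) = -5*(U**2 + 2) = -5*(2 + U**2) = -10 - 5*U**2)
o(h, k) = -15 (o(h, k) = -10 - 5*1**2 = -10 - 5*1 = -10 - 5 = -15)
t(K, F) = (-2 + F)**2
X(G, z) = 14
X(-1*(-41), t(o(6, -1), p(3))) - 1*45539 = 14 - 1*45539 = 14 - 45539 = -45525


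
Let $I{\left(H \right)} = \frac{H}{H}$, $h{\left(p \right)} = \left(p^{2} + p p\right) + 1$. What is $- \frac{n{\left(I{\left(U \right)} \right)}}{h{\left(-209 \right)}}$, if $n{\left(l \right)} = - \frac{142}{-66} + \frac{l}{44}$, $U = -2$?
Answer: $- \frac{287}{11531916} \approx -2.4887 \cdot 10^{-5}$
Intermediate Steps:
$h{\left(p \right)} = 1 + 2 p^{2}$ ($h{\left(p \right)} = \left(p^{2} + p^{2}\right) + 1 = 2 p^{2} + 1 = 1 + 2 p^{2}$)
$I{\left(H \right)} = 1$
$n{\left(l \right)} = \frac{71}{33} + \frac{l}{44}$ ($n{\left(l \right)} = \left(-142\right) \left(- \frac{1}{66}\right) + l \frac{1}{44} = \frac{71}{33} + \frac{l}{44}$)
$- \frac{n{\left(I{\left(U \right)} \right)}}{h{\left(-209 \right)}} = - \frac{\frac{71}{33} + \frac{1}{44} \cdot 1}{1 + 2 \left(-209\right)^{2}} = - \frac{\frac{71}{33} + \frac{1}{44}}{1 + 2 \cdot 43681} = - \frac{287}{132 \left(1 + 87362\right)} = - \frac{287}{132 \cdot 87363} = \left(-1\right) \frac{287}{11531916} = - \frac{287}{11531916}$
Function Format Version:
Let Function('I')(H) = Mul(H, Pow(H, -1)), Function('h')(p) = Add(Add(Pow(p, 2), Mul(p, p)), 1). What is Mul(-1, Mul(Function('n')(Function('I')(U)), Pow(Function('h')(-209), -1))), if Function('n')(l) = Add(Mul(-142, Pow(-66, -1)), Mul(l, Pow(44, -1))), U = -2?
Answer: Rational(-287, 11531916) ≈ -2.4887e-5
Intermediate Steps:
Function('h')(p) = Add(1, Mul(2, Pow(p, 2))) (Function('h')(p) = Add(Add(Pow(p, 2), Pow(p, 2)), 1) = Add(Mul(2, Pow(p, 2)), 1) = Add(1, Mul(2, Pow(p, 2))))
Function('I')(H) = 1
Function('n')(l) = Add(Rational(71, 33), Mul(Rational(1, 44), l)) (Function('n')(l) = Add(Mul(-142, Rational(-1, 66)), Mul(l, Rational(1, 44))) = Add(Rational(71, 33), Mul(Rational(1, 44), l)))
Mul(-1, Mul(Function('n')(Function('I')(U)), Pow(Function('h')(-209), -1))) = Mul(-1, Mul(Add(Rational(71, 33), Mul(Rational(1, 44), 1)), Pow(Add(1, Mul(2, Pow(-209, 2))), -1))) = Mul(-1, Mul(Add(Rational(71, 33), Rational(1, 44)), Pow(Add(1, Mul(2, 43681)), -1))) = Mul(-1, Mul(Rational(287, 132), Pow(Add(1, 87362), -1))) = Mul(-1, Mul(Rational(287, 132), Pow(87363, -1))) = Mul(-1, Mul(Rational(287, 132), Rational(1, 87363))) = Mul(-1, Rational(287, 11531916)) = Rational(-287, 11531916)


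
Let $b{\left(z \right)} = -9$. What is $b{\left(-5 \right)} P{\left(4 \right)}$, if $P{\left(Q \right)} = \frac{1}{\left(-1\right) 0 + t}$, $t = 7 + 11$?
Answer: $- \frac{1}{2} \approx -0.5$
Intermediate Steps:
$t = 18$
$P{\left(Q \right)} = \frac{1}{18}$ ($P{\left(Q \right)} = \frac{1}{\left(-1\right) 0 + 18} = \frac{1}{0 + 18} = \frac{1}{18}$)
$b{\left(-5 \right)} P{\left(4 \right)} = \left(-9\right) \frac{1}{18} = - \frac{1}{2}$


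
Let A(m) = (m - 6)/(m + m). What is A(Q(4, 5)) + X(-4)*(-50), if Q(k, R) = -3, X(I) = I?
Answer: 403/2 ≈ 201.50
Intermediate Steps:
A(m) = (-6 + m)/(2*m) (A(m) = (-6 + m)/((2*m)) = (-6 + m)*(1/(2*m)) = (-6 + m)/(2*m))
A(Q(4, 5)) + X(-4)*(-50) = (½)*(-6 - 3)/(-3) - 4*(-50) = (½)*(-⅓)*(-9) + 200 = 3/2 + 200 = 403/2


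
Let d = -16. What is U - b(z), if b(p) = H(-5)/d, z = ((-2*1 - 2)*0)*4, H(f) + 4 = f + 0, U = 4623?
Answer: 73959/16 ≈ 4622.4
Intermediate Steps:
H(f) = -4 + f (H(f) = -4 + (f + 0) = -4 + f)
z = 0 (z = ((-2 - 2)*0)*4 = -4*0*4 = 0*4 = 0)
b(p) = 9/16 (b(p) = (-4 - 5)/(-16) = -9*(-1/16) = 9/16)
U - b(z) = 4623 - 1*9/16 = 4623 - 9/16 = 73959/16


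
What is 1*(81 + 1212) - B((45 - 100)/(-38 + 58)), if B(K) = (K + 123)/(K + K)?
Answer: 28927/22 ≈ 1314.9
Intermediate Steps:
B(K) = (123 + K)/(2*K) (B(K) = (123 + K)/((2*K)) = (123 + K)*(1/(2*K)) = (123 + K)/(2*K))
1*(81 + 1212) - B((45 - 100)/(-38 + 58)) = 1*(81 + 1212) - (123 + (45 - 100)/(-38 + 58))/(2*((45 - 100)/(-38 + 58))) = 1*1293 - (123 - 55/20)/(2*((-55/20))) = 1293 - (123 - 55*1/20)/(2*((-55*1/20))) = 1293 - (123 - 11/4)/(2*(-11/4)) = 1293 - (-4)*481/(2*11*4) = 1293 - 1*(-481/22) = 1293 + 481/22 = 28927/22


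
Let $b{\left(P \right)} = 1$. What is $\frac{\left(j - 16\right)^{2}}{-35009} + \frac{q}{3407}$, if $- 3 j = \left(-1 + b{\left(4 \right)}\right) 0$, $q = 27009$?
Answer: $\frac{944685889}{119275663} \approx 7.9202$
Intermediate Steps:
$j = 0$ ($j = - \frac{\left(-1 + 1\right) 0}{3} = - \frac{0 \cdot 0}{3} = \left(- \frac{1}{3}\right) 0 = 0$)
$\frac{\left(j - 16\right)^{2}}{-35009} + \frac{q}{3407} = \frac{\left(0 - 16\right)^{2}}{-35009} + \frac{27009}{3407} = \left(-16\right)^{2} \left(- \frac{1}{35009}\right) + 27009 \cdot \frac{1}{3407} = 256 \left(- \frac{1}{35009}\right) + \frac{27009}{3407} = - \frac{256}{35009} + \frac{27009}{3407} = \frac{944685889}{119275663}$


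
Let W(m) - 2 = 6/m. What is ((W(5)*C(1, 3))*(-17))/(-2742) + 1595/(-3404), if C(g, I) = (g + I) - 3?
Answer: -10470781/23334420 ≈ -0.44873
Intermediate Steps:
C(g, I) = -3 + I + g (C(g, I) = (I + g) - 3 = -3 + I + g)
W(m) = 2 + 6/m
((W(5)*C(1, 3))*(-17))/(-2742) + 1595/(-3404) = (((2 + 6/5)*(-3 + 3 + 1))*(-17))/(-2742) + 1595/(-3404) = (((2 + 6*(⅕))*1)*(-17))*(-1/2742) + 1595*(-1/3404) = (((2 + 6/5)*1)*(-17))*(-1/2742) - 1595/3404 = (((16/5)*1)*(-17))*(-1/2742) - 1595/3404 = ((16/5)*(-17))*(-1/2742) - 1595/3404 = -272/5*(-1/2742) - 1595/3404 = 136/6855 - 1595/3404 = -10470781/23334420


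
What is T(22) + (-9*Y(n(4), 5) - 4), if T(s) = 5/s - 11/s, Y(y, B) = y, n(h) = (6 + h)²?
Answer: -9947/11 ≈ -904.27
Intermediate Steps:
T(s) = -6/s
T(22) + (-9*Y(n(4), 5) - 4) = -6/22 + (-9*(6 + 4)² - 4) = -6*1/22 + (-9*10² - 4) = -3/11 + (-9*100 - 4) = -3/11 + (-900 - 4) = -3/11 - 904 = -9947/11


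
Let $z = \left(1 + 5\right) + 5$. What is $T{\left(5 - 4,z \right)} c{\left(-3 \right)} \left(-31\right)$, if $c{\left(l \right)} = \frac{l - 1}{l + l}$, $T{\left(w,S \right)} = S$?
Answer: $- \frac{682}{3} \approx -227.33$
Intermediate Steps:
$z = 11$ ($z = 6 + 5 = 11$)
$c{\left(l \right)} = \frac{-1 + l}{2 l}$
$T{\left(5 - 4,z \right)} c{\left(-3 \right)} \left(-31\right) = 11 \frac{-1 - 3}{2 \left(-3\right)} \left(-31\right) = 11 \cdot \frac{1}{2} \left(- \frac{1}{3}\right) \left(-4\right) \left(-31\right) = 11 \cdot \frac{2}{3} \left(-31\right) = \frac{22}{3} \left(-31\right) = - \frac{682}{3}$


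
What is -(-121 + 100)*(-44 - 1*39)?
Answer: -1743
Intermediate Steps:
-(-121 + 100)*(-44 - 1*39) = -(-21)*(-44 - 39) = -(-21)*(-83) = -1*1743 = -1743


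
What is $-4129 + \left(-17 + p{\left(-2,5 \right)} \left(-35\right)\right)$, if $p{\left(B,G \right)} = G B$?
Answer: $-3796$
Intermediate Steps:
$p{\left(B,G \right)} = B G$
$-4129 + \left(-17 + p{\left(-2,5 \right)} \left(-35\right)\right) = -4129 - \left(17 - \left(-2\right) 5 \left(-35\right)\right) = -4129 - -333 = -4129 + \left(-17 + 350\right) = -4129 + 333 = -3796$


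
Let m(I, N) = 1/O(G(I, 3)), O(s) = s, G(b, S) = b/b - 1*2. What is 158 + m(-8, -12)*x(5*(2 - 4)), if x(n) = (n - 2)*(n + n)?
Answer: -82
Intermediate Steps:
G(b, S) = -1 (G(b, S) = 1 - 2 = -1)
m(I, N) = -1 (m(I, N) = 1/(-1) = -1)
x(n) = 2*n*(-2 + n) (x(n) = (-2 + n)*(2*n) = 2*n*(-2 + n))
158 + m(-8, -12)*x(5*(2 - 4)) = 158 - 2*5*(2 - 4)*(-2 + 5*(2 - 4)) = 158 - 2*5*(-2)*(-2 + 5*(-2)) = 158 - 2*(-10)*(-2 - 10) = 158 - 2*(-10)*(-12) = 158 - 1*240 = 158 - 240 = -82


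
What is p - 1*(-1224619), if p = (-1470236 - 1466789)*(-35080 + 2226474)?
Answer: -6436177738231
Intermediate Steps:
p = -6436178962850 (p = -2937025*2191394 = -6436178962850)
p - 1*(-1224619) = -6436178962850 - 1*(-1224619) = -6436178962850 + 1224619 = -6436177738231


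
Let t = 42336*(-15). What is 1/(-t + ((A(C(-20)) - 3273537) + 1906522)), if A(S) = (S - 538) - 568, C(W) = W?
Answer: -1/733101 ≈ -1.3641e-6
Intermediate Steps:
A(S) = -1106 + S (A(S) = (-538 + S) - 568 = -1106 + S)
t = -635040
1/(-t + ((A(C(-20)) - 3273537) + 1906522)) = 1/(-1*(-635040) + (((-1106 - 20) - 3273537) + 1906522)) = 1/(635040 + ((-1126 - 3273537) + 1906522)) = 1/(635040 + (-3274663 + 1906522)) = 1/(635040 - 1368141) = 1/(-733101) = -1/733101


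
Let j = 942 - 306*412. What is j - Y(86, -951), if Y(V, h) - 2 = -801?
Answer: -124331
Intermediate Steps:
Y(V, h) = -799 (Y(V, h) = 2 - 801 = -799)
j = -125130 (j = 942 - 126072 = -125130)
j - Y(86, -951) = -125130 - 1*(-799) = -125130 + 799 = -124331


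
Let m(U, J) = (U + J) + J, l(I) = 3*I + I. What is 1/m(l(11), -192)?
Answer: -1/340 ≈ -0.0029412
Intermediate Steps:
l(I) = 4*I
m(U, J) = U + 2*J (m(U, J) = (J + U) + J = U + 2*J)
1/m(l(11), -192) = 1/(4*11 + 2*(-192)) = 1/(44 - 384) = 1/(-340) = -1/340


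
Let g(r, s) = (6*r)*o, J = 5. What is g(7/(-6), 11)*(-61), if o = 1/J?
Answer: 427/5 ≈ 85.400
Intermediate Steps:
o = ⅕ (o = 1/5 = ⅕ ≈ 0.20000)
g(r, s) = 6*r/5 (g(r, s) = (6*r)*(⅕) = 6*r/5)
g(7/(-6), 11)*(-61) = (6*(7/(-6))/5)*(-61) = (6*(7*(-⅙))/5)*(-61) = ((6/5)*(-7/6))*(-61) = -7/5*(-61) = 427/5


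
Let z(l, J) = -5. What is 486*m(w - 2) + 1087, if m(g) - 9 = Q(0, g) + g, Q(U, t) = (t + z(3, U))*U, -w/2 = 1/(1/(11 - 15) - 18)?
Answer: 331585/73 ≈ 4542.3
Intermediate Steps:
w = 8/73 (w = -2/(1/(11 - 15) - 18) = -2/(1/(-4) - 18) = -2/(-1/4 - 18) = -2/(-73/4) = -2*(-4/73) = 8/73 ≈ 0.10959)
Q(U, t) = U*(-5 + t) (Q(U, t) = (t - 5)*U = (-5 + t)*U = U*(-5 + t))
m(g) = 9 + g (m(g) = 9 + (0*(-5 + g) + g) = 9 + (0 + g) = 9 + g)
486*m(w - 2) + 1087 = 486*(9 + (8/73 - 2)) + 1087 = 486*(9 - 138/73) + 1087 = 486*(519/73) + 1087 = 252234/73 + 1087 = 331585/73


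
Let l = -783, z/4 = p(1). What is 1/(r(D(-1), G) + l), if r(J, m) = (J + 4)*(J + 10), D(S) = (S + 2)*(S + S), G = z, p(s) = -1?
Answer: -1/767 ≈ -0.0013038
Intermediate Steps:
z = -4 (z = 4*(-1) = -4)
G = -4
D(S) = 2*S*(2 + S) (D(S) = (2 + S)*(2*S) = 2*S*(2 + S))
r(J, m) = (4 + J)*(10 + J)
1/(r(D(-1), G) + l) = 1/((40 + (2*(-1)*(2 - 1))² + 14*(2*(-1)*(2 - 1))) - 783) = 1/((40 + (2*(-1)*1)² + 14*(2*(-1)*1)) - 783) = 1/((40 + (-2)² + 14*(-2)) - 783) = 1/((40 + 4 - 28) - 783) = 1/(16 - 783) = 1/(-767) = -1/767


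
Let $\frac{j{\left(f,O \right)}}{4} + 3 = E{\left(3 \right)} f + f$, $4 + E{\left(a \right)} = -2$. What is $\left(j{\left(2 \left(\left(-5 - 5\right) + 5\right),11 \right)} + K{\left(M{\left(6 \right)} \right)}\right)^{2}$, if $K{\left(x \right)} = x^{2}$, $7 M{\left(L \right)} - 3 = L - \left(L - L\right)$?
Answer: $\frac{86359849}{2401} \approx 35968.0$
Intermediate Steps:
$E{\left(a \right)} = -6$ ($E{\left(a \right)} = -4 - 2 = -6$)
$j{\left(f,O \right)} = -12 - 20 f$ ($j{\left(f,O \right)} = -12 + 4 \left(- 6 f + f\right) = -12 + 4 \left(- 5 f\right) = -12 - 20 f$)
$M{\left(L \right)} = \frac{3}{7} + \frac{L}{7}$ ($M{\left(L \right)} = \frac{3}{7} + \frac{L - \left(L - L\right)}{7} = \frac{3}{7} + \frac{L - 0}{7} = \frac{3}{7} + \frac{L + 0}{7} = \frac{3}{7} + \frac{L}{7}$)
$\left(j{\left(2 \left(\left(-5 - 5\right) + 5\right),11 \right)} + K{\left(M{\left(6 \right)} \right)}\right)^{2} = \left(\left(-12 - 20 \cdot 2 \left(\left(-5 - 5\right) + 5\right)\right) + \left(\frac{3}{7} + \frac{1}{7} \cdot 6\right)^{2}\right)^{2} = \left(\left(-12 - 20 \cdot 2 \left(-10 + 5\right)\right) + \left(\frac{3}{7} + \frac{6}{7}\right)^{2}\right)^{2} = \left(\left(-12 - 20 \cdot 2 \left(-5\right)\right) + \left(\frac{9}{7}\right)^{2}\right)^{2} = \left(\left(-12 - -200\right) + \frac{81}{49}\right)^{2} = \left(\left(-12 + 200\right) + \frac{81}{49}\right)^{2} = \left(188 + \frac{81}{49}\right)^{2} = \left(\frac{9293}{49}\right)^{2} = \frac{86359849}{2401}$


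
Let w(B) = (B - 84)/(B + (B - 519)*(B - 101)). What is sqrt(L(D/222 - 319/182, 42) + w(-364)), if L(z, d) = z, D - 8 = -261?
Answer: 4*I*sqrt(3105174704624755854)/4143743331 ≈ 1.701*I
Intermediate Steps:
D = -253 (D = 8 - 261 = -253)
w(B) = (-84 + B)/(B + (-519 + B)*(-101 + B))
sqrt(L(D/222 - 319/182, 42) + w(-364)) = sqrt((-253/222 - 319/182) + (-84 - 364)/(52419 + (-364)**2 - 619*(-364))) = sqrt((-253*1/222 - 319*1/182) - 448/(52419 + 132496 + 225316)) = sqrt((-253/222 - 319/182) - 448/410231) = sqrt(-29216/10101 + (1/410231)*(-448)) = sqrt(-29216/10101 - 448/410231) = sqrt(-11989834144/4143743331) = 4*I*sqrt(3105174704624755854)/4143743331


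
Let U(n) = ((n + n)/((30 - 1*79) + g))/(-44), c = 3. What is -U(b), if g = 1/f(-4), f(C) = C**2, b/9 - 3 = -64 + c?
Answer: 16/33 ≈ 0.48485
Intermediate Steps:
b = -522 (b = 27 + 9*(-64 + 3) = 27 + 9*(-61) = 27 - 549 = -522)
g = 1/16 (g = 1/((-4)**2) = 1/16 ≈ 0.062500)
U(n) = 8*n/8613 (U(n) = ((n + n)/((30 - 1*79) + 1/16))/(-44) = ((2*n)/((30 - 79) + 1/16))*(-1/44) = ((2*n)/(-49 + 1/16))*(-1/44) = ((2*n)/(-783/16))*(-1/44) = ((2*n)*(-16/783))*(-1/44) = -32*n/783*(-1/44) = 8*n/8613)
-U(b) = -8*(-522)/8613 = -1*(-16/33) = 16/33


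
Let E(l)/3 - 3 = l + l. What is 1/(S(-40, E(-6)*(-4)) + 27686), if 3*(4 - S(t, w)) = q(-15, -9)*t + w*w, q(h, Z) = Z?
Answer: 1/23682 ≈ 4.2226e-5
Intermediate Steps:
E(l) = 9 + 6*l (E(l) = 9 + 3*(l + l) = 9 + 3*(2*l) = 9 + 6*l)
S(t, w) = 4 + 3*t - w²/3 (S(t, w) = 4 - (-9*t + w*w)/3 = 4 - (-9*t + w²)/3 = 4 - (w² - 9*t)/3 = 4 + (3*t - w²/3) = 4 + 3*t - w²/3)
1/(S(-40, E(-6)*(-4)) + 27686) = 1/((4 + 3*(-40) - 16*(9 + 6*(-6))²/3) + 27686) = 1/((4 - 120 - 16*(9 - 36)²/3) + 27686) = 1/((4 - 120 - (-27*(-4))²/3) + 27686) = 1/((4 - 120 - ⅓*108²) + 27686) = 1/((4 - 120 - ⅓*11664) + 27686) = 1/((4 - 120 - 3888) + 27686) = 1/(-4004 + 27686) = 1/23682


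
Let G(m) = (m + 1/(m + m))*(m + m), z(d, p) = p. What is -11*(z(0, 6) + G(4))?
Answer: -429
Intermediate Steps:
G(m) = 2*m*(m + 1/(2*m)) (G(m) = (m + 1/(2*m))*(2*m) = 2*m*(m + 1/(2*m)))
-11*(z(0, 6) + G(4)) = -11*(6 + (1 + 2*4²)) = -11*(6 + (1 + 2*16)) = -11*(6 + (1 + 32)) = -11*(6 + 33) = -11*39 = -429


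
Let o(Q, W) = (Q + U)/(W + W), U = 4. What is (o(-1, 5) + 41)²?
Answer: 170569/100 ≈ 1705.7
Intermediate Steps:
o(Q, W) = (4 + Q)/(2*W) (o(Q, W) = (Q + 4)/(W + W) = (4 + Q)/((2*W)) = (4 + Q)*(1/(2*W)) = (4 + Q)/(2*W))
(o(-1, 5) + 41)² = ((½)*(4 - 1)/5 + 41)² = ((½)*(⅕)*3 + 41)² = (3/10 + 41)² = (413/10)² = 170569/100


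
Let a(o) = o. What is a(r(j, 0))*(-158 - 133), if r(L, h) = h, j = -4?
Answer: 0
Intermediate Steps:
a(r(j, 0))*(-158 - 133) = 0*(-158 - 133) = 0*(-291) = 0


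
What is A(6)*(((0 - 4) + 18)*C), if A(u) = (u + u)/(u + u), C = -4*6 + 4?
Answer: -280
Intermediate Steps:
C = -20 (C = -24 + 4 = -20)
A(u) = 1 (A(u) = (2*u)/((2*u)) = (2*u)*(1/(2*u)) = 1)
A(6)*(((0 - 4) + 18)*C) = 1*(((0 - 4) + 18)*(-20)) = 1*((-4 + 18)*(-20)) = 1*(14*(-20)) = 1*(-280) = -280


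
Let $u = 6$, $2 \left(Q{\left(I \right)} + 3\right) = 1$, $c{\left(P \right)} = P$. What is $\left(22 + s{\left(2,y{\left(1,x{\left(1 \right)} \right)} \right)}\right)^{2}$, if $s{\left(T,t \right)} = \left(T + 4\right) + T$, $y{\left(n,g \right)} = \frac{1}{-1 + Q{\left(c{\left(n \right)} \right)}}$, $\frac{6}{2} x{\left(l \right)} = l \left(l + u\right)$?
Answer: $900$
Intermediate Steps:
$Q{\left(I \right)} = - \frac{5}{2}$ ($Q{\left(I \right)} = -3 + \frac{1}{2} \cdot 1 = -3 + \frac{1}{2} = - \frac{5}{2}$)
$x{\left(l \right)} = \frac{l \left(6 + l\right)}{3}$ ($x{\left(l \right)} = \frac{l \left(l + 6\right)}{3} = \frac{l \left(6 + l\right)}{3}$)
$y{\left(n,g \right)} = - \frac{2}{7}$ ($y{\left(n,g \right)} = \frac{1}{-1 - \frac{5}{2}} = \frac{1}{- \frac{7}{2}} = - \frac{2}{7}$)
$s{\left(T,t \right)} = 4 + 2 T$ ($s{\left(T,t \right)} = \left(4 + T\right) + T = 4 + 2 T$)
$\left(22 + s{\left(2,y{\left(1,x{\left(1 \right)} \right)} \right)}\right)^{2} = \left(22 + \left(4 + 2 \cdot 2\right)\right)^{2} = \left(22 + \left(4 + 4\right)\right)^{2} = \left(22 + 8\right)^{2} = 30^{2} = 900$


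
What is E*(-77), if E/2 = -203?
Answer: 31262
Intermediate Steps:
E = -406 (E = 2*(-203) = -406)
E*(-77) = -406*(-77) = 31262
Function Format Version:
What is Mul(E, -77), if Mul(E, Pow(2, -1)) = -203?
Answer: 31262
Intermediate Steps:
E = -406 (E = Mul(2, -203) = -406)
Mul(E, -77) = Mul(-406, -77) = 31262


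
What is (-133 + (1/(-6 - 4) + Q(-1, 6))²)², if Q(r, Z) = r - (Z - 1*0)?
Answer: 68211081/10000 ≈ 6821.1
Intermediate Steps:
Q(r, Z) = r - Z (Q(r, Z) = r - (Z + 0) = r - Z)
(-133 + (1/(-6 - 4) + Q(-1, 6))²)² = (-133 + (1/(-6 - 4) + (-1 - 1*6))²)² = (-133 + (1/(-10) + (-1 - 6))²)² = (-133 + (-⅒ - 7)²)² = (-133 + (-71/10)²)² = (-133 + 5041/100)² = (-8259/100)² = 68211081/10000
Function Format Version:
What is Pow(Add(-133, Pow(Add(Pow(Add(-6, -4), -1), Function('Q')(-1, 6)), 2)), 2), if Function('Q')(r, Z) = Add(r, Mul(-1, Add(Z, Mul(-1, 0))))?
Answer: Rational(68211081, 10000) ≈ 6821.1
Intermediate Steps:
Function('Q')(r, Z) = Add(r, Mul(-1, Z)) (Function('Q')(r, Z) = Add(r, Mul(-1, Add(Z, 0))) = Add(r, Mul(-1, Z)))
Pow(Add(-133, Pow(Add(Pow(Add(-6, -4), -1), Function('Q')(-1, 6)), 2)), 2) = Pow(Add(-133, Pow(Add(Pow(Add(-6, -4), -1), Add(-1, Mul(-1, 6))), 2)), 2) = Pow(Add(-133, Pow(Add(Pow(-10, -1), Add(-1, -6)), 2)), 2) = Pow(Add(-133, Pow(Add(Rational(-1, 10), -7), 2)), 2) = Pow(Add(-133, Pow(Rational(-71, 10), 2)), 2) = Pow(Add(-133, Rational(5041, 100)), 2) = Pow(Rational(-8259, 100), 2) = Rational(68211081, 10000)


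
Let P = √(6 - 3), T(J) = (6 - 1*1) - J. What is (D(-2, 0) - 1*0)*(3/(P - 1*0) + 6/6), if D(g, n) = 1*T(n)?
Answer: 5 + 5*√3 ≈ 13.660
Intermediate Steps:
T(J) = 5 - J (T(J) = (6 - 1) - J = 5 - J)
D(g, n) = 5 - n (D(g, n) = 1*(5 - n) = 5 - n)
P = √3 ≈ 1.7320
(D(-2, 0) - 1*0)*(3/(P - 1*0) + 6/6) = ((5 - 1*0) - 1*0)*(3/(√3 - 1*0) + 6/6) = ((5 + 0) + 0)*(3/(√3 + 0) + 6*(⅙)) = (5 + 0)*(3/(√3) + 1) = 5*(3*(√3/3) + 1) = 5*(√3 + 1) = 5*(1 + √3) = 5 + 5*√3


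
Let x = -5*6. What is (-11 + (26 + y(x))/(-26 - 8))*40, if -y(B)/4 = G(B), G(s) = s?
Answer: -10400/17 ≈ -611.76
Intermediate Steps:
x = -30
y(B) = -4*B
(-11 + (26 + y(x))/(-26 - 8))*40 = (-11 + (26 - 4*(-30))/(-26 - 8))*40 = (-11 + (26 + 120)/(-34))*40 = (-11 + 146*(-1/34))*40 = (-11 - 73/17)*40 = -260/17*40 = -10400/17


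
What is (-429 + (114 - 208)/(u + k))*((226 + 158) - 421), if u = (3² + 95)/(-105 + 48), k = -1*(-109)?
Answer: 97166403/6109 ≈ 15905.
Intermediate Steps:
k = 109
u = -104/57 (u = (9 + 95)/(-57) = 104*(-1/57) = -104/57 ≈ -1.8246)
(-429 + (114 - 208)/(u + k))*((226 + 158) - 421) = (-429 + (114 - 208)/(-104/57 + 109))*((226 + 158) - 421) = (-429 - 94/6109/57)*(384 - 421) = (-429 - 94*57/6109)*(-37) = (-429 - 5358/6109)*(-37) = -2626119/6109*(-37) = 97166403/6109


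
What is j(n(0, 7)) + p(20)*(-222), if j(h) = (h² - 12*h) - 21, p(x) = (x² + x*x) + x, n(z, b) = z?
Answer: -182061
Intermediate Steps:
p(x) = x + 2*x² (p(x) = (x² + x²) + x = 2*x² + x = x + 2*x²)
j(h) = -21 + h² - 12*h
j(n(0, 7)) + p(20)*(-222) = (-21 + 0² - 12*0) + (20*(1 + 2*20))*(-222) = (-21 + 0 + 0) + (20*(1 + 40))*(-222) = -21 + (20*41)*(-222) = -21 + 820*(-222) = -21 - 182040 = -182061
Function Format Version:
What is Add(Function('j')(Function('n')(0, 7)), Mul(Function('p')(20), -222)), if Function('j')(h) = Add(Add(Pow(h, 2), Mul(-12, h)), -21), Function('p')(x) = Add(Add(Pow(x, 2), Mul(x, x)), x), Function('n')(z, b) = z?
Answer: -182061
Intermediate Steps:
Function('p')(x) = Add(x, Mul(2, Pow(x, 2))) (Function('p')(x) = Add(Add(Pow(x, 2), Pow(x, 2)), x) = Add(Mul(2, Pow(x, 2)), x) = Add(x, Mul(2, Pow(x, 2))))
Function('j')(h) = Add(-21, Pow(h, 2), Mul(-12, h))
Add(Function('j')(Function('n')(0, 7)), Mul(Function('p')(20), -222)) = Add(Add(-21, Pow(0, 2), Mul(-12, 0)), Mul(Mul(20, Add(1, Mul(2, 20))), -222)) = Add(Add(-21, 0, 0), Mul(Mul(20, Add(1, 40)), -222)) = Add(-21, Mul(Mul(20, 41), -222)) = Add(-21, Mul(820, -222)) = Add(-21, -182040) = -182061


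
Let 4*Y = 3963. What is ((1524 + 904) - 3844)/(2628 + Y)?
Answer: -1888/4825 ≈ -0.39130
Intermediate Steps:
Y = 3963/4 (Y = (1/4)*3963 = 3963/4 ≈ 990.75)
((1524 + 904) - 3844)/(2628 + Y) = ((1524 + 904) - 3844)/(2628 + 3963/4) = (2428 - 3844)/(14475/4) = -1416*4/14475 = -1888/4825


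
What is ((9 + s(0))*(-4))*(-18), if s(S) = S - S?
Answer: 648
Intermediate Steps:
s(S) = 0
((9 + s(0))*(-4))*(-18) = ((9 + 0)*(-4))*(-18) = (9*(-4))*(-18) = -36*(-18) = 648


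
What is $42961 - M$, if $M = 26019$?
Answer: $16942$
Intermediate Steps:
$42961 - M = 42961 - 26019 = 16942$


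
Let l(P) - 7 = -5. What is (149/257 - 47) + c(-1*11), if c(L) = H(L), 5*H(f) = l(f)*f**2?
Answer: 2544/1285 ≈ 1.9798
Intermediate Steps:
l(P) = 2 (l(P) = 7 - 5 = 2)
H(f) = 2*f**2/5 (H(f) = (2*f**2)/5 = 2*f**2/5)
c(L) = 2*L**2/5
(149/257 - 47) + c(-1*11) = (149/257 - 47) + 2*(-1*11)**2/5 = (149*(1/257) - 47) + (2/5)*(-11)**2 = (149/257 - 47) + (2/5)*121 = -11930/257 + 242/5 = 2544/1285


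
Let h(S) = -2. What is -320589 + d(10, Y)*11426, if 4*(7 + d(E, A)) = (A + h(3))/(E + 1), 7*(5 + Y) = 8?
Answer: -61922167/154 ≈ -4.0209e+5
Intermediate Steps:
Y = -27/7 (Y = -5 + (⅐)*8 = -5 + 8/7 = -27/7 ≈ -3.8571)
d(E, A) = -7 + (-2 + A)/(4*(1 + E)) (d(E, A) = -7 + ((A - 2)/(E + 1))/4 = -7 + ((-2 + A)/(1 + E))/4 = -7 + (-2 + A)/(4*(1 + E)))
-320589 + d(10, Y)*11426 = -320589 + ((-30 - 27/7 - 28*10)/(4*(1 + 10)))*11426 = -320589 + ((¼)*(-30 - 27/7 - 280)/11)*11426 = -320589 + ((¼)*(1/11)*(-2197/7))*11426 = -320589 - 2197/308*11426 = -320589 - 12551461/154 = -61922167/154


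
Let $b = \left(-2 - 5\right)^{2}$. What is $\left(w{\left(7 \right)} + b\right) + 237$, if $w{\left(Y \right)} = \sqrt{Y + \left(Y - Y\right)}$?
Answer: $286 + \sqrt{7} \approx 288.65$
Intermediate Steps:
$w{\left(Y \right)} = \sqrt{Y}$ ($w{\left(Y \right)} = \sqrt{Y + 0} = \sqrt{Y}$)
$b = 49$ ($b = \left(-7\right)^{2} = 49$)
$\left(w{\left(7 \right)} + b\right) + 237 = \left(\sqrt{7} + 49\right) + 237 = \left(49 + \sqrt{7}\right) + 237 = 286 + \sqrt{7}$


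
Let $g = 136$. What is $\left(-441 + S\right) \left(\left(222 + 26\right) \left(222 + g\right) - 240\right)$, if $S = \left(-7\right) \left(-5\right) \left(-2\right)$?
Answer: $-45245984$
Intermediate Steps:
$S = -70$ ($S = 35 \left(-2\right) = -70$)
$\left(-441 + S\right) \left(\left(222 + 26\right) \left(222 + g\right) - 240\right) = \left(-441 - 70\right) \left(\left(222 + 26\right) \left(222 + 136\right) - 240\right) = - 511 \left(248 \cdot 358 - 240\right) = - 511 \left(88784 - 240\right) = \left(-511\right) 88544 = -45245984$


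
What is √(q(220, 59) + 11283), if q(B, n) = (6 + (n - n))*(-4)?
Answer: 9*√139 ≈ 106.11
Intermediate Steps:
q(B, n) = -24 (q(B, n) = (6 + 0)*(-4) = 6*(-4) = -24)
√(q(220, 59) + 11283) = √(-24 + 11283) = √11259 = 9*√139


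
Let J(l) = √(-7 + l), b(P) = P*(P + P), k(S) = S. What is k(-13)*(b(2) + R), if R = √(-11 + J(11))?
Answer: -104 - 39*I ≈ -104.0 - 39.0*I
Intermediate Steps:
b(P) = 2*P² (b(P) = P*(2*P) = 2*P²)
R = 3*I (R = √(-11 + √(-7 + 11)) = √(-11 + √4) = √(-11 + 2) = √(-9) = 3*I ≈ 3.0*I)
k(-13)*(b(2) + R) = -13*(2*2² + 3*I) = -13*(2*4 + 3*I) = -13*(8 + 3*I) = -104 - 39*I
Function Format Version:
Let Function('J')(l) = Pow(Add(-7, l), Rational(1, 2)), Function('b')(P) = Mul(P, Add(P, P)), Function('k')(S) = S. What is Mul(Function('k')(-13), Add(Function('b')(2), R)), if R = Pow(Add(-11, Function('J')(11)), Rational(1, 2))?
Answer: Add(-104, Mul(-39, I)) ≈ Add(-104.00, Mul(-39.000, I))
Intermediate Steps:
Function('b')(P) = Mul(2, Pow(P, 2)) (Function('b')(P) = Mul(P, Mul(2, P)) = Mul(2, Pow(P, 2)))
R = Mul(3, I) (R = Pow(Add(-11, Pow(Add(-7, 11), Rational(1, 2))), Rational(1, 2)) = Pow(Add(-11, Pow(4, Rational(1, 2))), Rational(1, 2)) = Pow(Add(-11, 2), Rational(1, 2)) = Pow(-9, Rational(1, 2)) = Mul(3, I) ≈ Mul(3.0000, I))
Mul(Function('k')(-13), Add(Function('b')(2), R)) = Mul(-13, Add(Mul(2, Pow(2, 2)), Mul(3, I))) = Mul(-13, Add(Mul(2, 4), Mul(3, I))) = Mul(-13, Add(8, Mul(3, I))) = Add(-104, Mul(-39, I))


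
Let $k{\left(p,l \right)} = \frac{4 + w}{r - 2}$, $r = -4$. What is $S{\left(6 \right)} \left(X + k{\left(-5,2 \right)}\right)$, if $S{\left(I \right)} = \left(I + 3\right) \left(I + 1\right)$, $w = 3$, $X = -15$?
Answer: $- \frac{2037}{2} \approx -1018.5$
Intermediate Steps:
$S{\left(I \right)} = \left(1 + I\right) \left(3 + I\right)$ ($S{\left(I \right)} = \left(3 + I\right) \left(1 + I\right) = \left(1 + I\right) \left(3 + I\right)$)
$k{\left(p,l \right)} = - \frac{7}{6}$ ($k{\left(p,l \right)} = \frac{4 + 3}{-4 - 2} = \frac{7}{-6} = 7 \left(- \frac{1}{6}\right) = - \frac{7}{6}$)
$S{\left(6 \right)} \left(X + k{\left(-5,2 \right)}\right) = \left(3 + 6^{2} + 4 \cdot 6\right) \left(-15 - \frac{7}{6}\right) = \left(3 + 36 + 24\right) \left(- \frac{97}{6}\right) = 63 \left(- \frac{97}{6}\right) = - \frac{2037}{2}$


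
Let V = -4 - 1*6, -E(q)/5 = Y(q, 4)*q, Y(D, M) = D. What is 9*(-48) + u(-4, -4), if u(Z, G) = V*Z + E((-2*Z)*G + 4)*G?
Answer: 15288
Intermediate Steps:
E(q) = -5*q² (E(q) = -5*q*q = -5*q²)
V = -10 (V = -4 - 6 = -10)
u(Z, G) = -10*Z - 5*G*(4 - 2*G*Z)² (u(Z, G) = -10*Z + (-5*((-2*Z)*G + 4)²)*G = -10*Z + (-5*(-2*G*Z + 4)²)*G = -10*Z + (-5*(4 - 2*G*Z)²)*G = -10*Z - 5*G*(4 - 2*G*Z)²)
9*(-48) + u(-4, -4) = 9*(-48) + (-10*(-4) - 20*(-4)*(-2 - 4*(-4))²) = -432 + (40 - 20*(-4)*(-2 + 16)²) = -432 + (40 - 20*(-4)*14²) = -432 + (40 - 20*(-4)*196) = -432 + (40 + 15680) = -432 + 15720 = 15288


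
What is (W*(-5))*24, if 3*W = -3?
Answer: 120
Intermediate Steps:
W = -1 (W = (⅓)*(-3) = -1)
(W*(-5))*24 = -1*(-5)*24 = 5*24 = 120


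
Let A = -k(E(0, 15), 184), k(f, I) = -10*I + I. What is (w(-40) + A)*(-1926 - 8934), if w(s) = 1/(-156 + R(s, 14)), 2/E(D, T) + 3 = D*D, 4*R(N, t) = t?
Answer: -1097029416/61 ≈ -1.7984e+7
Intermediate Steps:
R(N, t) = t/4
E(D, T) = 2/(-3 + D**2) (E(D, T) = 2/(-3 + D*D) = 2/(-3 + D**2))
k(f, I) = -9*I
w(s) = -2/305 (w(s) = 1/(-156 + (1/4)*14) = 1/(-156 + 7/2) = 1/(-305/2) = -2/305)
A = 1656 (A = -(-9)*184 = -1*(-1656) = 1656)
(w(-40) + A)*(-1926 - 8934) = (-2/305 + 1656)*(-1926 - 8934) = (505078/305)*(-10860) = -1097029416/61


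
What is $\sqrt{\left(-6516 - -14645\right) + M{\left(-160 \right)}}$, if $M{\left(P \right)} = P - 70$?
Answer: $\sqrt{7899} \approx 88.876$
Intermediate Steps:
$M{\left(P \right)} = -70 + P$
$\sqrt{\left(-6516 - -14645\right) + M{\left(-160 \right)}} = \sqrt{\left(-6516 - -14645\right) - 230} = \sqrt{\left(-6516 + 14645\right) - 230} = \sqrt{8129 - 230} = \sqrt{7899}$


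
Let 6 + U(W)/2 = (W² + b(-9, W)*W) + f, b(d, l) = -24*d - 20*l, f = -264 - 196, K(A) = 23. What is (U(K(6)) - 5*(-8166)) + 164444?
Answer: 194176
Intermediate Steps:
f = -460
U(W) = -932 + 2*W² + 2*W*(216 - 20*W) (U(W) = -12 + 2*((W² + (-24*(-9) - 20*W)*W) - 460) = -12 + 2*((W² + (216 - 20*W)*W) - 460) = -12 + 2*((W² + W*(216 - 20*W)) - 460) = -12 + 2*(-460 + W² + W*(216 - 20*W)) = -12 + (-920 + 2*W² + 2*W*(216 - 20*W)) = -932 + 2*W² + 2*W*(216 - 20*W))
(U(K(6)) - 5*(-8166)) + 164444 = ((-932 - 38*23² + 432*23) - 5*(-8166)) + 164444 = ((-932 - 38*529 + 9936) + 40830) + 164444 = ((-932 - 20102 + 9936) + 40830) + 164444 = (-11098 + 40830) + 164444 = 29732 + 164444 = 194176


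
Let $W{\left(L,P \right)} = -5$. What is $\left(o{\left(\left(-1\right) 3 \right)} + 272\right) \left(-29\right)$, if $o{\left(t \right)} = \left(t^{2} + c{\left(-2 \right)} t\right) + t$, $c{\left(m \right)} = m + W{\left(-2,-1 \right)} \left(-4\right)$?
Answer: $-6496$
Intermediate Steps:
$c{\left(m \right)} = 20 + m$ ($c{\left(m \right)} = m - -20 = m + 20 = 20 + m$)
$o{\left(t \right)} = t^{2} + 19 t$ ($o{\left(t \right)} = \left(t^{2} + \left(20 - 2\right) t\right) + t = \left(t^{2} + 18 t\right) + t = t^{2} + 19 t$)
$\left(o{\left(\left(-1\right) 3 \right)} + 272\right) \left(-29\right) = \left(\left(-1\right) 3 \left(19 - 3\right) + 272\right) \left(-29\right) = \left(- 3 \left(19 - 3\right) + 272\right) \left(-29\right) = \left(\left(-3\right) 16 + 272\right) \left(-29\right) = \left(-48 + 272\right) \left(-29\right) = 224 \left(-29\right) = -6496$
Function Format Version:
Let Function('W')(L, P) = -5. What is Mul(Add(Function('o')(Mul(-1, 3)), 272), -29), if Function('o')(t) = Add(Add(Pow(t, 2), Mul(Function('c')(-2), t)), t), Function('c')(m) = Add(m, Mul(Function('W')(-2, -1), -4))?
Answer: -6496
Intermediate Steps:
Function('c')(m) = Add(20, m) (Function('c')(m) = Add(m, Mul(-5, -4)) = Add(m, 20) = Add(20, m))
Function('o')(t) = Add(Pow(t, 2), Mul(19, t)) (Function('o')(t) = Add(Add(Pow(t, 2), Mul(Add(20, -2), t)), t) = Add(Add(Pow(t, 2), Mul(18, t)), t) = Add(Pow(t, 2), Mul(19, t)))
Mul(Add(Function('o')(Mul(-1, 3)), 272), -29) = Mul(Add(Mul(Mul(-1, 3), Add(19, Mul(-1, 3))), 272), -29) = Mul(Add(Mul(-3, Add(19, -3)), 272), -29) = Mul(Add(Mul(-3, 16), 272), -29) = Mul(Add(-48, 272), -29) = Mul(224, -29) = -6496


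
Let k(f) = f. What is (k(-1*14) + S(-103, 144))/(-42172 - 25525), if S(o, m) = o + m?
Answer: -27/67697 ≈ -0.00039884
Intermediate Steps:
S(o, m) = m + o
(k(-1*14) + S(-103, 144))/(-42172 - 25525) = (-1*14 + (144 - 103))/(-42172 - 25525) = (-14 + 41)/(-67697) = 27*(-1/67697) = -27/67697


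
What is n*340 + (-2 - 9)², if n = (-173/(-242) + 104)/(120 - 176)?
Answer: -1744037/3388 ≈ -514.77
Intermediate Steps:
n = -25341/13552 (n = (-173*(-1/242) + 104)/(-56) = (173/242 + 104)*(-1/56) = (25341/242)*(-1/56) = -25341/13552 ≈ -1.8699)
n*340 + (-2 - 9)² = -25341/13552*340 + (-2 - 9)² = -2153985/3388 + (-11)² = -2153985/3388 + 121 = -1744037/3388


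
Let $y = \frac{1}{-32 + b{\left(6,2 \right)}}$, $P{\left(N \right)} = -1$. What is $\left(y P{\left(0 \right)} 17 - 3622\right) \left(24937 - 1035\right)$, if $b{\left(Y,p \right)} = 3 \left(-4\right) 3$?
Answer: $- \frac{173134137}{2} \approx -8.6567 \cdot 10^{7}$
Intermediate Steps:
$b{\left(Y,p \right)} = -36$ ($b{\left(Y,p \right)} = \left(-12\right) 3 = -36$)
$y = - \frac{1}{68}$ ($y = \frac{1}{-32 - 36} = \frac{1}{-68} = - \frac{1}{68} \approx -0.014706$)
$\left(y P{\left(0 \right)} 17 - 3622\right) \left(24937 - 1035\right) = \left(\left(- \frac{1}{68}\right) \left(-1\right) 17 - 3622\right) \left(24937 - 1035\right) = \left(\frac{1}{68} \cdot 17 - 3622\right) 23902 = \left(\frac{1}{4} - 3622\right) 23902 = \left(- \frac{14487}{4}\right) 23902 = - \frac{173134137}{2}$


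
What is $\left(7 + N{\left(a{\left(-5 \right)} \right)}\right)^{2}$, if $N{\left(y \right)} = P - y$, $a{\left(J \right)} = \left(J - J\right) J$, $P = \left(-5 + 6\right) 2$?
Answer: $81$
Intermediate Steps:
$P = 2$ ($P = 1 \cdot 2 = 2$)
$a{\left(J \right)} = 0$ ($a{\left(J \right)} = 0 J = 0$)
$N{\left(y \right)} = 2 - y$
$\left(7 + N{\left(a{\left(-5 \right)} \right)}\right)^{2} = \left(7 + \left(2 - 0\right)\right)^{2} = \left(7 + \left(2 + 0\right)\right)^{2} = \left(7 + 2\right)^{2} = 9^{2} = 81$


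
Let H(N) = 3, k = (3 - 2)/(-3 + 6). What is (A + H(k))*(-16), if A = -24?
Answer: 336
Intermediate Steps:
k = ⅓ (k = 1/3 = 1*(⅓) = ⅓ ≈ 0.33333)
(A + H(k))*(-16) = (-24 + 3)*(-16) = -21*(-16) = 336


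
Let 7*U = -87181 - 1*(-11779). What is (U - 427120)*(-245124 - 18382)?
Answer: 807709658452/7 ≈ 1.1539e+11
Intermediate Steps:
U = -75402/7 (U = (-87181 - 1*(-11779))/7 = (-87181 + 11779)/7 = (⅐)*(-75402) = -75402/7 ≈ -10772.)
(U - 427120)*(-245124 - 18382) = (-75402/7 - 427120)*(-245124 - 18382) = -3065242/7*(-263506) = 807709658452/7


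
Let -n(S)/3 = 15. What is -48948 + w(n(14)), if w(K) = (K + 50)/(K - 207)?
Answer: -12334901/252 ≈ -48948.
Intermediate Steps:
n(S) = -45 (n(S) = -3*15 = -45)
w(K) = (50 + K)/(-207 + K)
-48948 + w(n(14)) = -48948 + (50 - 45)/(-207 - 45) = -48948 + 5/(-252) = -48948 - 1/252*5 = -48948 - 5/252 = -12334901/252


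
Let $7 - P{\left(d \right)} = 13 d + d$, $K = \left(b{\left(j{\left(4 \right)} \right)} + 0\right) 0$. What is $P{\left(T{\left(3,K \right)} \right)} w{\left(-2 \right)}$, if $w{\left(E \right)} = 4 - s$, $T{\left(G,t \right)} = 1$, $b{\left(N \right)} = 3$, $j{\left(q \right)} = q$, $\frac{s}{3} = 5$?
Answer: $77$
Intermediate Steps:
$s = 15$ ($s = 3 \cdot 5 = 15$)
$K = 0$ ($K = \left(3 + 0\right) 0 = 3 \cdot 0 = 0$)
$w{\left(E \right)} = -11$ ($w{\left(E \right)} = 4 - 15 = -11$)
$P{\left(d \right)} = 7 - 14 d$ ($P{\left(d \right)} = 7 - \left(13 d + d\right) = 7 - 14 d$)
$P{\left(T{\left(3,K \right)} \right)} w{\left(-2 \right)} = \left(7 - 14\right) \left(-11\right) = \left(-7\right) \left(-11\right) = 77$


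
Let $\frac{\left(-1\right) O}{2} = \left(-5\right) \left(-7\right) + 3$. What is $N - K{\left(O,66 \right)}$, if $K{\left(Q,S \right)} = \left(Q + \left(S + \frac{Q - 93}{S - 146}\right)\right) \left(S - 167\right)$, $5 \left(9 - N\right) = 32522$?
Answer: $- \frac{583363}{80} \approx -7292.0$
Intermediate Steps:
$N = - \frac{32477}{5}$ ($N = 9 - \frac{32522}{5} = - \frac{32477}{5} \approx -6495.4$)
$O = -76$ ($O = - 2 \left(\left(-5\right) \left(-7\right) + 3\right) = - 2 \left(35 + 3\right) = \left(-2\right) 38 = -76$)
$K{\left(Q,S \right)} = \left(-167 + S\right) \left(Q + S + \frac{-93 + Q}{-146 + S}\right)$ ($K{\left(Q,S \right)} = \left(Q + \left(S + \frac{-93 + Q}{-146 + S}\right)\right) \left(-167 + S\right) = \left(Q + S + \frac{-93 + Q}{-146 + S}\right) \left(-167 + S\right) = \left(-167 + S\right) \left(Q + S + \frac{-93 + Q}{-146 + S}\right)$)
$N - K{\left(O,66 \right)} = - \frac{32477}{5} - \frac{15531 + 66^{3} - 313 \cdot 66^{2} + 24215 \left(-76\right) + 24289 \cdot 66 - 76 \cdot 66^{2} - \left(-23712\right) 66}{-146 + 66} = - \frac{32477}{5} - \frac{15531 + 287496 - 1363428 - 1840340 + 1603074 - 331056 + 1564992}{-80} = - \frac{32477}{5} - - \frac{15531 + 287496 - 1363428 - 1840340 + 1603074 - 331056 + 1564992}{80} = - \frac{32477}{5} - \left(- \frac{1}{80}\right) \left(-63731\right) = - \frac{32477}{5} - \frac{63731}{80} = - \frac{583363}{80}$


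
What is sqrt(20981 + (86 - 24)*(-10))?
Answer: sqrt(20361) ≈ 142.69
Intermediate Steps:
sqrt(20981 + (86 - 24)*(-10)) = sqrt(20981 + 62*(-10)) = sqrt(20981 - 620) = sqrt(20361)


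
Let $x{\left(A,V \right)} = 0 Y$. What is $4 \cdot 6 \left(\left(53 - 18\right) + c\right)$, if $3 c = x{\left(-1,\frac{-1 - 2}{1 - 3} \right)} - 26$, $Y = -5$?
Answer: $632$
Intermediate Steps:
$x{\left(A,V \right)} = 0$ ($x{\left(A,V \right)} = 0 \left(-5\right) = 0$)
$c = - \frac{26}{3}$ ($c = \frac{0 - 26}{3} = \frac{1}{3} \left(-26\right) = - \frac{26}{3} \approx -8.6667$)
$4 \cdot 6 \left(\left(53 - 18\right) + c\right) = 4 \cdot 6 \left(\left(53 - 18\right) - \frac{26}{3}\right) = 24 \left(35 - \frac{26}{3}\right) = 24 \cdot \frac{79}{3} = 632$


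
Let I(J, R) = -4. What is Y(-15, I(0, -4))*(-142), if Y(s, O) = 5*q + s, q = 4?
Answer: -710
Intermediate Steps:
Y(s, O) = 20 + s (Y(s, O) = 5*4 + s = 20 + s)
Y(-15, I(0, -4))*(-142) = (20 - 15)*(-142) = 5*(-142) = -710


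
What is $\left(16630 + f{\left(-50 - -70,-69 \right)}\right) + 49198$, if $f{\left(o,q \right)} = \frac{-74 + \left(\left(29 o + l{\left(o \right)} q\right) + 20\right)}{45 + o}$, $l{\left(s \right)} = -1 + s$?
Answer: $\frac{855607}{13} \approx 65816.0$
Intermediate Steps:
$f{\left(o,q \right)} = \frac{-54 + 29 o + q \left(-1 + o\right)}{45 + o}$ ($f{\left(o,q \right)} = \frac{-74 + \left(\left(29 o + \left(-1 + o\right) q\right) + 20\right)}{45 + o} = \frac{-74 + \left(\left(29 o + q \left(-1 + o\right)\right) + 20\right)}{45 + o} = \frac{-74 + \left(20 + 29 o + q \left(-1 + o\right)\right)}{45 + o} = \frac{-54 + 29 o + q \left(-1 + o\right)}{45 + o}$)
$\left(16630 + f{\left(-50 - -70,-69 \right)}\right) + 49198 = \left(16630 + \frac{-54 + 29 \left(-50 - -70\right) - 69 \left(-1 - -20\right)}{45 - -20}\right) + 49198 = \left(16630 + \frac{-54 + 29 \left(-50 + 70\right) - 69 \left(-1 + \left(-50 + 70\right)\right)}{45 + \left(-50 + 70\right)}\right) + 49198 = \left(16630 + \frac{-54 + 29 \cdot 20 - 69 \left(-1 + 20\right)}{45 + 20}\right) + 49198 = \left(16630 + \frac{-54 + 580 - 1311}{65}\right) + 49198 = \left(16630 + \frac{1}{65} \left(-785\right)\right) + 49198 = \left(16630 - \frac{157}{13}\right) + 49198 = \frac{216033}{13} + 49198 = \frac{855607}{13}$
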